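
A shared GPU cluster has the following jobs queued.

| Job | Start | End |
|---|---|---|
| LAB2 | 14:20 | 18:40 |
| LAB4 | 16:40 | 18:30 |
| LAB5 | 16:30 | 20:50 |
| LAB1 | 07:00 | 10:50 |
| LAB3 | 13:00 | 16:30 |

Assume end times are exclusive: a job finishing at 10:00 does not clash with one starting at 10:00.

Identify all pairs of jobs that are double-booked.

Two intervals overlap when each starts before the other ends.
Sorted by start: LAB1, LAB3, LAB2, LAB5, LAB4.
LAB3 starts after LAB1 ends — done with LAB1.
LAB2 starts before LAB3 ends → LAB3 and LAB2 overlap.
LAB5 starts exactly when LAB3 ends (back-to-back, no overlap) — done with LAB3.
LAB5 starts before LAB2 ends → LAB2 and LAB5 overlap.
LAB4 starts before LAB2 ends → LAB2 and LAB4 overlap.
LAB4 starts before LAB5 ends → LAB5 and LAB4 overlap.

LAB2 & LAB3, LAB2 & LAB4, LAB2 & LAB5, LAB4 & LAB5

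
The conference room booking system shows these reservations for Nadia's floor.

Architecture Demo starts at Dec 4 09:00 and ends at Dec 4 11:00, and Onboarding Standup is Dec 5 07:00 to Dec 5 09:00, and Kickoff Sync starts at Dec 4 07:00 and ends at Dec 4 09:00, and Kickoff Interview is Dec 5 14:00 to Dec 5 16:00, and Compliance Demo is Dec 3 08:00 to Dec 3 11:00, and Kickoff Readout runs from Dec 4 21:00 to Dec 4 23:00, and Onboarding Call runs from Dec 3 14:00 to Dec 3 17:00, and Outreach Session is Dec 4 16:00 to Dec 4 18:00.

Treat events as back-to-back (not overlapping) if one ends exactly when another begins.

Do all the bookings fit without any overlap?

Sorted by start: Compliance Demo, Onboarding Call, Kickoff Sync, Architecture Demo, Outreach Session, Kickoff Readout, Onboarding Standup, Kickoff Interview.
Onboarding Call starts after Compliance Demo ends; Compliance Demo is clear from here.
Kickoff Sync starts after Onboarding Call ends; Onboarding Call is clear from here.
Architecture Demo starts exactly when Kickoff Sync ends (back-to-back, no overlap); Kickoff Sync is clear from here.
Outreach Session starts after Architecture Demo ends; Architecture Demo is clear from here.
Kickoff Readout starts after Outreach Session ends; Outreach Session is clear from here.
Onboarding Standup starts after Kickoff Readout ends; Kickoff Readout is clear from here.
Kickoff Interview starts after Onboarding Standup ends.
Every pair is clear; the schedule has no overlaps.

Yes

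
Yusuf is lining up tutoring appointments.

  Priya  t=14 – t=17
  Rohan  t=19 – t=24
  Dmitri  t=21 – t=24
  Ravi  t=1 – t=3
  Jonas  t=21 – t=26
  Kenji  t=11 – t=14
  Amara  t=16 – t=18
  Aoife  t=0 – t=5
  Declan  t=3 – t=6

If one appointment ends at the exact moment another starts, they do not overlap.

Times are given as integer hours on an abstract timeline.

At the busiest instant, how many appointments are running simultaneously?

Sort all start/end points and keep a running count:
t=0 start Aoife → 1
t=1 start Ravi → 2
t=3 end Ravi → 1
t=3 start Declan → 2
t=5 end Aoife → 1
t=6 end Declan → 0
t=11 start Kenji → 1
t=14 end Kenji → 0
t=14 start Priya → 1
t=16 start Amara → 2
t=17 end Priya → 1
t=18 end Amara → 0
t=19 start Rohan → 1
t=21 start Dmitri → 2
t=21 start Jonas → 3
t=24 end Dmitri → 2
t=24 end Rohan → 1
t=26 end Jonas → 0
Peak is 3, at t=21 (Dmitri, Jonas, Rohan).

3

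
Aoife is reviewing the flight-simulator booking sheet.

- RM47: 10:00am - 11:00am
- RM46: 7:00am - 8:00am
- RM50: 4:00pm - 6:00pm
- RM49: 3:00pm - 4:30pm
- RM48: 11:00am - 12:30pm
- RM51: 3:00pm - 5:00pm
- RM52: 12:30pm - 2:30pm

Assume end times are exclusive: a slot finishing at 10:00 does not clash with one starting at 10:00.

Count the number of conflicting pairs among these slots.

3

Sorted by start: RM46, RM47, RM48, RM52, RM49, RM51, RM50.
RM47 starts after RM46 ends — done with RM46.
RM48 starts exactly when RM47 ends (back-to-back, no overlap) — done with RM47.
RM52 starts exactly when RM48 ends (back-to-back, no overlap) — done with RM48.
RM49 starts after RM52 ends — done with RM52.
RM51 starts before RM49 ends → RM49 and RM51 overlap.
RM50 starts before RM49 ends → RM49 and RM50 overlap.
RM50 starts before RM51 ends → RM51 and RM50 overlap.
Overlapping pairs: RM49 & RM50, RM49 & RM51, RM50 & RM51 — 3 in total.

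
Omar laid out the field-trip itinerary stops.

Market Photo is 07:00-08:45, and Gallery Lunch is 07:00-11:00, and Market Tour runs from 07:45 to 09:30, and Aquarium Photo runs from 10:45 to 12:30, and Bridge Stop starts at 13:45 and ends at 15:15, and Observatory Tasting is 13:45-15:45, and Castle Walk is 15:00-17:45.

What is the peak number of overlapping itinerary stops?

Sort all start/end points and keep a running count:
07:00 start Gallery Lunch → 1
07:00 start Market Photo → 2
07:45 start Market Tour → 3
08:45 end Market Photo → 2
09:30 end Market Tour → 1
10:45 start Aquarium Photo → 2
11:00 end Gallery Lunch → 1
12:30 end Aquarium Photo → 0
13:45 start Bridge Stop → 1
13:45 start Observatory Tasting → 2
15:00 start Castle Walk → 3
15:15 end Bridge Stop → 2
15:45 end Observatory Tasting → 1
17:45 end Castle Walk → 0
Peak is 3, at 07:45 (Gallery Lunch, Market Photo, Market Tour).

3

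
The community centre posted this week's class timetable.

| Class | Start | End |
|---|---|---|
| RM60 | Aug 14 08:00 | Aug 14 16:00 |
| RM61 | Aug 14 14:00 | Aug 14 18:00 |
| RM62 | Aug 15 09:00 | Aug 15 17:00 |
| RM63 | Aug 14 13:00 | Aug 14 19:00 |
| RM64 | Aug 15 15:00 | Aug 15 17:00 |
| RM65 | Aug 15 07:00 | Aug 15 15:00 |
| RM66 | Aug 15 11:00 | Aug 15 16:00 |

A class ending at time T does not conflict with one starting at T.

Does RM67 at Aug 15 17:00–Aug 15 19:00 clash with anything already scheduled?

No — it doesn't clash with anything

RM60: ends Aug 14 16:00 at or before RM67 starts Aug 15 17:00 → clear.
RM63: ends Aug 14 19:00 at or before RM67 starts Aug 15 17:00 → clear.
RM61: ends Aug 14 18:00 at or before RM67 starts Aug 15 17:00 → clear.
RM65: ends Aug 15 15:00 at or before RM67 starts Aug 15 17:00 → clear.
RM62: ends Aug 15 17:00 at or before RM67 starts Aug 15 17:00 → clear.
RM66: ends Aug 15 16:00 at or before RM67 starts Aug 15 17:00 → clear.
RM64: ends Aug 15 17:00 at or before RM67 starts Aug 15 17:00 → clear.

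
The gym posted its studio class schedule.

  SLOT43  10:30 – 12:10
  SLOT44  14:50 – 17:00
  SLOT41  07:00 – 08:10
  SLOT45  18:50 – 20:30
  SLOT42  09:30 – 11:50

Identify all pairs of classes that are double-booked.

SLOT42 & SLOT43

Sorted by start: SLOT41, SLOT42, SLOT43, SLOT44, SLOT45.
SLOT42 starts after SLOT41 ends; SLOT41 is clear from here.
SLOT43 starts before SLOT42 ends → SLOT42 and SLOT43 overlap.
SLOT44 starts after SLOT42 ends; SLOT42 is clear from here.
SLOT44 starts after SLOT43 ends; SLOT43 is clear from here.
SLOT45 starts after SLOT44 ends.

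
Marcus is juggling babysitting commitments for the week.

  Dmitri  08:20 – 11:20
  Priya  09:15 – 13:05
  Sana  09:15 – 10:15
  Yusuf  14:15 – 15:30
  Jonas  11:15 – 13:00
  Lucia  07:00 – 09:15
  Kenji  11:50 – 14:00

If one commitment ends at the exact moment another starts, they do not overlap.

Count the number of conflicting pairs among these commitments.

8

Sorted by start: Lucia, Dmitri, Priya, Sana, Jonas, Kenji, Yusuf.
Dmitri starts before Lucia ends → Lucia and Dmitri overlap.
Priya starts exactly when Lucia ends (back-to-back, no overlap), so nothing later overlaps Lucia either.
Priya starts before Dmitri ends → Dmitri and Priya overlap.
Sana starts before Dmitri ends → Dmitri and Sana overlap.
Jonas starts before Dmitri ends → Dmitri and Jonas overlap.
Kenji starts after Dmitri ends, so nothing later overlaps Dmitri either.
Sana starts before Priya ends → Priya and Sana overlap.
Jonas starts before Priya ends → Priya and Jonas overlap.
Kenji starts before Priya ends → Priya and Kenji overlap.
Yusuf starts after Priya ends.
Jonas starts after Sana ends, so nothing later overlaps Sana either.
Kenji starts before Jonas ends → Jonas and Kenji overlap.
Yusuf starts after Jonas ends.
Yusuf starts after Kenji ends.
Overlapping pairs: Dmitri & Jonas, Dmitri & Lucia, Dmitri & Priya, Dmitri & Sana, Jonas & Kenji, Jonas & Priya, Kenji & Priya, Priya & Sana — 8 in total.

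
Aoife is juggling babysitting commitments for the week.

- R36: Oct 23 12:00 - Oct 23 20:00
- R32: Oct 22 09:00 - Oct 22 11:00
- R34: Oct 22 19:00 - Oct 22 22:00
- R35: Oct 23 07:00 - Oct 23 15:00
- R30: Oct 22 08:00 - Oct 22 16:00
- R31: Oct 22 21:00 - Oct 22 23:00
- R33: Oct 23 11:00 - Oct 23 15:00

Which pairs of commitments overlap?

Sorted by start: R30, R32, R34, R31, R35, R33, R36.
R32 starts before R30 ends → R30 and R32 overlap.
R34 starts after R30 ends, so R30 has no further overlaps.
R34 starts after R32 ends, so R32 has no further overlaps.
R31 starts before R34 ends → R34 and R31 overlap.
R35 starts after R34 ends, so R34 has no further overlaps.
R35 starts after R31 ends, so R31 has no further overlaps.
R33 starts before R35 ends → R35 and R33 overlap.
R36 starts before R35 ends → R35 and R36 overlap.
R36 starts before R33 ends → R33 and R36 overlap.

R30 & R32, R31 & R34, R33 & R35, R33 & R36, R35 & R36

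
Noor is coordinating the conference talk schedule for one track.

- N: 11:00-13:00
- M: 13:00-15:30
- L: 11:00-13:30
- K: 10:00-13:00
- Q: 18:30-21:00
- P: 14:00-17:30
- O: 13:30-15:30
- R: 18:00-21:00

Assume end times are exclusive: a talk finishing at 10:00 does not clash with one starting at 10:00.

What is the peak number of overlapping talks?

Walk through starts and ends in time order (an end at T is processed before a start at T):
10:00 start K → 1
11:00 start L → 2
11:00 start N → 3
13:00 end K → 2
13:00 end N → 1
13:00 start M → 2
13:30 end L → 1
13:30 start O → 2
14:00 start P → 3
15:30 end M → 2
15:30 end O → 1
17:30 end P → 0
18:00 start R → 1
18:30 start Q → 2
21:00 end Q → 1
21:00 end R → 0
Peak is 3, at 11:00 (K, L, N).

3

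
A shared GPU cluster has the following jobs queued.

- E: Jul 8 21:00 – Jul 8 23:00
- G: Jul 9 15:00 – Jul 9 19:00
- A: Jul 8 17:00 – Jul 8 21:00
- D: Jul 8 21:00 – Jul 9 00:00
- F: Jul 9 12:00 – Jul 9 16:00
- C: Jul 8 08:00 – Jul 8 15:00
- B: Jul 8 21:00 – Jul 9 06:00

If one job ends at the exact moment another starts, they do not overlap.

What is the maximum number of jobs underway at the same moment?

Sort all start/end points and keep a running count:
Jul 8 08:00 start C → 1
Jul 8 15:00 end C → 0
Jul 8 17:00 start A → 1
Jul 8 21:00 end A → 0
Jul 8 21:00 start B → 1
Jul 8 21:00 start D → 2
Jul 8 21:00 start E → 3
Jul 8 23:00 end E → 2
Jul 9 00:00 end D → 1
Jul 9 06:00 end B → 0
Jul 9 12:00 start F → 1
Jul 9 15:00 start G → 2
Jul 9 16:00 end F → 1
Jul 9 19:00 end G → 0
Peak is 3, at Jul 8 21:00 (B, D, E).

3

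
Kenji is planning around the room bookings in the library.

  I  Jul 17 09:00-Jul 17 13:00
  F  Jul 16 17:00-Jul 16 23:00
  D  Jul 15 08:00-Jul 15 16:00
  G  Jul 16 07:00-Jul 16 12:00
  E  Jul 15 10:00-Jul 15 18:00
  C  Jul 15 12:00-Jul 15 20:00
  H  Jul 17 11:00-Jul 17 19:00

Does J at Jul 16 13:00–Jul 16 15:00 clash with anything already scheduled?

No — it doesn't clash with anything

D: ends Jul 15 16:00 at or before J starts Jul 16 13:00 → clear.
E: ends Jul 15 18:00 at or before J starts Jul 16 13:00 → clear.
C: ends Jul 15 20:00 at or before J starts Jul 16 13:00 → clear.
G: ends Jul 16 12:00 at or before J starts Jul 16 13:00 → clear.
F: starts Jul 16 17:00 at or after J ends Jul 16 15:00 → clear.
I: starts Jul 17 09:00 at or after J ends Jul 16 15:00 → clear.
H: starts Jul 17 11:00 at or after J ends Jul 16 15:00 → clear.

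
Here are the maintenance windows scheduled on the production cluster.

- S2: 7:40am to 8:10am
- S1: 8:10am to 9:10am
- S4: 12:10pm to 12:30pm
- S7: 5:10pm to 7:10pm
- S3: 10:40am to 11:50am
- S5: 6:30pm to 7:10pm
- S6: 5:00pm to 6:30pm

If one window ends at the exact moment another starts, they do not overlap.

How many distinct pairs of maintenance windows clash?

Two intervals overlap when each starts before the other ends.
Sorted by start: S2, S1, S3, S4, S6, S7, S5.
S1 starts exactly when S2 ends (back-to-back, no overlap), so nothing later overlaps S2 either.
S3 starts after S1 ends, so nothing later overlaps S1 either.
S4 starts after S3 ends, so nothing later overlaps S3 either.
S6 starts after S4 ends, so nothing later overlaps S4 either.
S7 starts before S6 ends → S6 and S7 overlap.
S5 starts exactly when S6 ends (back-to-back, no overlap).
S5 starts before S7 ends → S7 and S5 overlap.
Overlapping pairs: S5 & S7, S6 & S7 — 2 in total.

2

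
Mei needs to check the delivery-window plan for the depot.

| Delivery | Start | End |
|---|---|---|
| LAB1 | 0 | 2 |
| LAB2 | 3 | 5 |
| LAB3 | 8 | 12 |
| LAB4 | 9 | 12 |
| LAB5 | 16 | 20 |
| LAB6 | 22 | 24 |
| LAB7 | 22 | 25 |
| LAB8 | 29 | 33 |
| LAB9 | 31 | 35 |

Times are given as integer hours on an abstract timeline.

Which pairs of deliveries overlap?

LAB3 & LAB4, LAB6 & LAB7, LAB8 & LAB9

Sorted by start: LAB1, LAB2, LAB3, LAB4, LAB5, LAB6, LAB7, LAB8, LAB9.
LAB2 starts after LAB1 ends — done with LAB1.
LAB3 starts after LAB2 ends — done with LAB2.
LAB4 starts before LAB3 ends → LAB3 and LAB4 overlap.
LAB5 starts after LAB3 ends — done with LAB3.
LAB5 starts after LAB4 ends — done with LAB4.
LAB6 starts after LAB5 ends — done with LAB5.
LAB7 starts before LAB6 ends → LAB6 and LAB7 overlap.
LAB8 starts after LAB6 ends — done with LAB6.
LAB8 starts after LAB7 ends — done with LAB7.
LAB9 starts before LAB8 ends → LAB8 and LAB9 overlap.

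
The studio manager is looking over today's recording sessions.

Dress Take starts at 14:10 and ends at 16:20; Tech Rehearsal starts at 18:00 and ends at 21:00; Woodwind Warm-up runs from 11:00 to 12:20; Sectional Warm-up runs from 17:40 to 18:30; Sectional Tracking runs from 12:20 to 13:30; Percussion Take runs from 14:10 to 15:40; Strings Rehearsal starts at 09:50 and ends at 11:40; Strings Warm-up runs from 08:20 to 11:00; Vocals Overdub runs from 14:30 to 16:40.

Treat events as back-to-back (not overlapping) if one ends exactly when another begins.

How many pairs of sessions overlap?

Sorted by start: Strings Warm-up, Strings Rehearsal, Woodwind Warm-up, Sectional Tracking, Percussion Take, Dress Take, Vocals Overdub, Sectional Warm-up, Tech Rehearsal.
Strings Rehearsal starts before Strings Warm-up ends → Strings Warm-up and Strings Rehearsal overlap.
Woodwind Warm-up starts exactly when Strings Warm-up ends (back-to-back, no overlap), so Strings Warm-up has no further overlaps.
Woodwind Warm-up starts before Strings Rehearsal ends → Strings Rehearsal and Woodwind Warm-up overlap.
Sectional Tracking starts after Strings Rehearsal ends, so Strings Rehearsal has no further overlaps.
Sectional Tracking starts exactly when Woodwind Warm-up ends (back-to-back, no overlap), so Woodwind Warm-up has no further overlaps.
Percussion Take starts after Sectional Tracking ends, so Sectional Tracking has no further overlaps.
Dress Take starts before Percussion Take ends → Percussion Take and Dress Take overlap.
Vocals Overdub starts before Percussion Take ends → Percussion Take and Vocals Overdub overlap.
Sectional Warm-up starts after Percussion Take ends, so Percussion Take has no further overlaps.
Vocals Overdub starts before Dress Take ends → Dress Take and Vocals Overdub overlap.
Sectional Warm-up starts after Dress Take ends, so Dress Take has no further overlaps.
Sectional Warm-up starts after Vocals Overdub ends, so Vocals Overdub has no further overlaps.
Tech Rehearsal starts before Sectional Warm-up ends → Sectional Warm-up and Tech Rehearsal overlap.
Overlapping pairs: Dress Take & Percussion Take, Dress Take & Vocals Overdub, Percussion Take & Vocals Overdub, Sectional Warm-up & Tech Rehearsal, Strings Rehearsal & Strings Warm-up, Strings Rehearsal & Woodwind Warm-up — 6 in total.

6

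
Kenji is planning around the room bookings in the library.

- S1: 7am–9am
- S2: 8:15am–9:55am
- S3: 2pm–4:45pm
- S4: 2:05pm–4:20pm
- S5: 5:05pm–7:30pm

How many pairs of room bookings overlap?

Sorted by start: S1, S2, S3, S4, S5.
S2 starts before S1 ends → S1 and S2 overlap.
S3 starts after S1 ends — done with S1.
S3 starts after S2 ends — done with S2.
S4 starts before S3 ends → S3 and S4 overlap.
S5 starts after S3 ends.
S5 starts after S4 ends.
Overlapping pairs: S1 & S2, S3 & S4 — 2 in total.

2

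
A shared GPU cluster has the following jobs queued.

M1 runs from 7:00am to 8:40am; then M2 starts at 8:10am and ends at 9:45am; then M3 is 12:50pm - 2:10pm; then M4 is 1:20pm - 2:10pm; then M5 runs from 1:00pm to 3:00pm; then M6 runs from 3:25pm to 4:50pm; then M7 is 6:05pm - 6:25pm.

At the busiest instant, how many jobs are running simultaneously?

3

Walk through starts and ends in time order (an end at T is processed before a start at T):
7:00am start M1 → 1
8:10am start M2 → 2
8:40am end M1 → 1
9:45am end M2 → 0
12:50pm start M3 → 1
1:00pm start M5 → 2
1:20pm start M4 → 3
2:10pm end M3 → 2
2:10pm end M4 → 1
3:00pm end M5 → 0
3:25pm start M6 → 1
4:50pm end M6 → 0
6:05pm start M7 → 1
6:25pm end M7 → 0
Peak is 3, at 1:20pm (M3, M4, M5).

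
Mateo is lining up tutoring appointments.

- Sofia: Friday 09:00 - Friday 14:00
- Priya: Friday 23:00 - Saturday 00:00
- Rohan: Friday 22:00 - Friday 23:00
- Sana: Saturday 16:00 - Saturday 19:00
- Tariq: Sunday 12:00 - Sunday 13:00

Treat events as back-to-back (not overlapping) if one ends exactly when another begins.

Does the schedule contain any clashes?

No

Sorted by start: Sofia, Rohan, Priya, Sana, Tariq.
Rohan starts after Sofia ends, so nothing later overlaps Sofia either.
Priya starts exactly when Rohan ends (back-to-back, no overlap), so nothing later overlaps Rohan either.
Sana starts after Priya ends, so nothing later overlaps Priya either.
Tariq starts after Sana ends.
Every pair is clear; the schedule has no overlaps.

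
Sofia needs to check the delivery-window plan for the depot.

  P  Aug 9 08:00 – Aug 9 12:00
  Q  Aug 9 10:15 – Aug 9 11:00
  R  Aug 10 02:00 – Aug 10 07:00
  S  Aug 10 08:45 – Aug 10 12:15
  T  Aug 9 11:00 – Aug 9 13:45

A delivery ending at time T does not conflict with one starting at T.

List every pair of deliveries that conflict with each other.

P & Q, P & T

Sorted by start: P, Q, T, R, S.
Q starts before P ends → P and Q overlap.
T starts before P ends → P and T overlap.
R starts after P ends, so nothing later overlaps P either.
T starts exactly when Q ends (back-to-back, no overlap), so nothing later overlaps Q either.
R starts after T ends, so nothing later overlaps T either.
S starts after R ends.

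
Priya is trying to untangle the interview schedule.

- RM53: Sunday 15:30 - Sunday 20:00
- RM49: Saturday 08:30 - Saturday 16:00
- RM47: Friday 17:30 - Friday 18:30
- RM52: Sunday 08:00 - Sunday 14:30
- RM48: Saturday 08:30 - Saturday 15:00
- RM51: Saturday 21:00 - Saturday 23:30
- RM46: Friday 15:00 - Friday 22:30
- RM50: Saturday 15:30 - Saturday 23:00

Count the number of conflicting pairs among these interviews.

4

Sorted by start: RM46, RM47, RM48, RM49, RM50, RM51, RM52, RM53.
RM47 starts before RM46 ends → RM46 and RM47 overlap.
RM48 starts after RM46 ends, so RM46 has no further overlaps.
RM48 starts after RM47 ends, so RM47 has no further overlaps.
RM49 starts before RM48 ends → RM48 and RM49 overlap.
RM50 starts after RM48 ends, so RM48 has no further overlaps.
RM50 starts before RM49 ends → RM49 and RM50 overlap.
RM51 starts after RM49 ends, so RM49 has no further overlaps.
RM51 starts before RM50 ends → RM50 and RM51 overlap.
RM52 starts after RM50 ends, so RM50 has no further overlaps.
RM52 starts after RM51 ends, so RM51 has no further overlaps.
RM53 starts after RM52 ends.
Overlapping pairs: RM46 & RM47, RM48 & RM49, RM49 & RM50, RM50 & RM51 — 4 in total.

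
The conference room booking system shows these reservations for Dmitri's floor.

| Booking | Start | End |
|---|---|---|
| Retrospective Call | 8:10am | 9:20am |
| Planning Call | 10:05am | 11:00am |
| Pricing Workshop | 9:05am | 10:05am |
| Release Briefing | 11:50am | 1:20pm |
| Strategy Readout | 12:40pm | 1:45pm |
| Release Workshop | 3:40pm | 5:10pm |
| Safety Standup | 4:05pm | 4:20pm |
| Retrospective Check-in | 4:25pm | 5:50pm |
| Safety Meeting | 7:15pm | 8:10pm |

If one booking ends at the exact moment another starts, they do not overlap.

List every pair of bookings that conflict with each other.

Sorted by start: Retrospective Call, Pricing Workshop, Planning Call, Release Briefing, Strategy Readout, Release Workshop, Safety Standup, Retrospective Check-in, Safety Meeting.
Pricing Workshop starts before Retrospective Call ends → Retrospective Call and Pricing Workshop overlap.
Planning Call starts after Retrospective Call ends; Retrospective Call is clear from here.
Planning Call starts exactly when Pricing Workshop ends (back-to-back, no overlap); Pricing Workshop is clear from here.
Release Briefing starts after Planning Call ends; Planning Call is clear from here.
Strategy Readout starts before Release Briefing ends → Release Briefing and Strategy Readout overlap.
Release Workshop starts after Release Briefing ends; Release Briefing is clear from here.
Release Workshop starts after Strategy Readout ends; Strategy Readout is clear from here.
Safety Standup starts before Release Workshop ends → Release Workshop and Safety Standup overlap.
Retrospective Check-in starts before Release Workshop ends → Release Workshop and Retrospective Check-in overlap.
Safety Meeting starts after Release Workshop ends.
Retrospective Check-in starts after Safety Standup ends; Safety Standup is clear from here.
Safety Meeting starts after Retrospective Check-in ends.

Pricing Workshop & Retrospective Call, Release Briefing & Strategy Readout, Release Workshop & Retrospective Check-in, Release Workshop & Safety Standup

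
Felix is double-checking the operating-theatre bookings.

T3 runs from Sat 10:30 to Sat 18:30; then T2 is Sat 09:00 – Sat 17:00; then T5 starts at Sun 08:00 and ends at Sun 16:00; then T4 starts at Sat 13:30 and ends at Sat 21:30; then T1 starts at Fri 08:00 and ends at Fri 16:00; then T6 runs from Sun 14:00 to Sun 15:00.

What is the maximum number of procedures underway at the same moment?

Walk through starts and ends in time order (an end at T is processed before a start at T):
Fri 08:00 start T1 → 1
Fri 16:00 end T1 → 0
Sat 09:00 start T2 → 1
Sat 10:30 start T3 → 2
Sat 13:30 start T4 → 3
Sat 17:00 end T2 → 2
Sat 18:30 end T3 → 1
Sat 21:30 end T4 → 0
Sun 08:00 start T5 → 1
Sun 14:00 start T6 → 2
Sun 15:00 end T6 → 1
Sun 16:00 end T5 → 0
Peak is 3, at Sat 13:30 (T2, T3, T4).

3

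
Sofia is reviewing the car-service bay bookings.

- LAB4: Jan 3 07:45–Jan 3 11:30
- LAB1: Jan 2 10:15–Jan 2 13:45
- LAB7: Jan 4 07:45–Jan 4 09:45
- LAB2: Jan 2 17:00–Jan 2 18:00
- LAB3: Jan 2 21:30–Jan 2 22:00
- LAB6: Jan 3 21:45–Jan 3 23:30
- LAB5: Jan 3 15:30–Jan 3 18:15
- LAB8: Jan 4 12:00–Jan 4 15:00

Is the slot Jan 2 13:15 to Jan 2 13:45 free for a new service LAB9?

No — it overlaps LAB1

LAB1: starts Jan 2 10:15 before LAB9 ends Jan 2 13:45, and ends Jan 2 13:45 after LAB9 starts Jan 2 13:15 → overlap.
LAB2: starts Jan 2 17:00 at or after LAB9 ends Jan 2 13:45 → clear.
LAB3: starts Jan 2 21:30 at or after LAB9 ends Jan 2 13:45 → clear.
LAB4: starts Jan 3 07:45 at or after LAB9 ends Jan 2 13:45 → clear.
LAB5: starts Jan 3 15:30 at or after LAB9 ends Jan 2 13:45 → clear.
LAB6: starts Jan 3 21:45 at or after LAB9 ends Jan 2 13:45 → clear.
LAB7: starts Jan 4 07:45 at or after LAB9 ends Jan 2 13:45 → clear.
LAB8: starts Jan 4 12:00 at or after LAB9 ends Jan 2 13:45 → clear.
LAB9 overlaps LAB1.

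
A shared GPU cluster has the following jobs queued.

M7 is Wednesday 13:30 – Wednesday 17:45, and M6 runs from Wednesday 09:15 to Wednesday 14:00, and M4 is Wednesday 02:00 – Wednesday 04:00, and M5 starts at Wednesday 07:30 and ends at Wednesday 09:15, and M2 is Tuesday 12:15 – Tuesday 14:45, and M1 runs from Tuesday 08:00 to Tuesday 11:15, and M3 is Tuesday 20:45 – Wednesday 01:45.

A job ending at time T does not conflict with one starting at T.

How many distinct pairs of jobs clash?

Sorted by start: M1, M2, M3, M4, M5, M6, M7.
M2 starts after M1 ends — done with M1.
M3 starts after M2 ends — done with M2.
M4 starts after M3 ends — done with M3.
M5 starts after M4 ends — done with M4.
M6 starts exactly when M5 ends (back-to-back, no overlap) — done with M5.
M7 starts before M6 ends → M6 and M7 overlap.
Overlapping pairs: M6 & M7 — 1 in total.

1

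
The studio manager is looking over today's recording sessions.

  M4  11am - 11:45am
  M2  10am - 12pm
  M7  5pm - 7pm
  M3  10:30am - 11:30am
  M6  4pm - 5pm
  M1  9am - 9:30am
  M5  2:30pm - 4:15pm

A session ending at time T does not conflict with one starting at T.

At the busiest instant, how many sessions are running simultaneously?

3

Sweep the timeline, counting +1 at each start and −1 at each end (ends before starts at a tie):
9am start M1 → 1
9:30am end M1 → 0
10am start M2 → 1
10:30am start M3 → 2
11am start M4 → 3
11:30am end M3 → 2
11:45am end M4 → 1
12pm end M2 → 0
2:30pm start M5 → 1
4pm start M6 → 2
4:15pm end M5 → 1
5pm end M6 → 0
5pm start M7 → 1
7pm end M7 → 0
Peak is 3, at 11am (M2, M3, M4).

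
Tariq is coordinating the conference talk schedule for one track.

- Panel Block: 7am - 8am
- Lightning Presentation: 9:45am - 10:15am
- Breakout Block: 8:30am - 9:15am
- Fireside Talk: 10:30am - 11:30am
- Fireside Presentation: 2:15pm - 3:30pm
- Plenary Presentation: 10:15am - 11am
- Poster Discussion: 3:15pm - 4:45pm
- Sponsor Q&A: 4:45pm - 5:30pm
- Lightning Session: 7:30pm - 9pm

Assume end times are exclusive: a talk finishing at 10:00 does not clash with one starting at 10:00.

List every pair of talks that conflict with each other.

Fireside Presentation & Poster Discussion, Fireside Talk & Plenary Presentation

Check each pair: they overlap iff neither finishes before the other starts.
Sorted by start: Panel Block, Breakout Block, Lightning Presentation, Plenary Presentation, Fireside Talk, Fireside Presentation, Poster Discussion, Sponsor Q&A, Lightning Session.
Breakout Block starts after Panel Block ends — done with Panel Block.
Lightning Presentation starts after Breakout Block ends — done with Breakout Block.
Plenary Presentation starts exactly when Lightning Presentation ends (back-to-back, no overlap) — done with Lightning Presentation.
Fireside Talk starts before Plenary Presentation ends → Plenary Presentation and Fireside Talk overlap.
Fireside Presentation starts after Plenary Presentation ends — done with Plenary Presentation.
Fireside Presentation starts after Fireside Talk ends — done with Fireside Talk.
Poster Discussion starts before Fireside Presentation ends → Fireside Presentation and Poster Discussion overlap.
Sponsor Q&A starts after Fireside Presentation ends — done with Fireside Presentation.
Sponsor Q&A starts exactly when Poster Discussion ends (back-to-back, no overlap) — done with Poster Discussion.
Lightning Session starts after Sponsor Q&A ends.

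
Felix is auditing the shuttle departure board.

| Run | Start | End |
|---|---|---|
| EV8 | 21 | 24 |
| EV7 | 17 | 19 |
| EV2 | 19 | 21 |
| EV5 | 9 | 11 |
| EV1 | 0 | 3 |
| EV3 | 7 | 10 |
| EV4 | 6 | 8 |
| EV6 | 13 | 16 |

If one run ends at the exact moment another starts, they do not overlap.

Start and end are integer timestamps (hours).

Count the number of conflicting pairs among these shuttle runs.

2

Sorted by start: EV1, EV4, EV3, EV5, EV6, EV7, EV2, EV8.
EV4 starts after EV1 ends; EV1 is clear from here.
EV3 starts before EV4 ends → EV4 and EV3 overlap.
EV5 starts after EV4 ends; EV4 is clear from here.
EV5 starts before EV3 ends → EV3 and EV5 overlap.
EV6 starts after EV3 ends; EV3 is clear from here.
EV6 starts after EV5 ends; EV5 is clear from here.
EV7 starts after EV6 ends; EV6 is clear from here.
EV2 starts exactly when EV7 ends (back-to-back, no overlap); EV7 is clear from here.
EV8 starts exactly when EV2 ends (back-to-back, no overlap).
Overlapping pairs: EV3 & EV4, EV3 & EV5 — 2 in total.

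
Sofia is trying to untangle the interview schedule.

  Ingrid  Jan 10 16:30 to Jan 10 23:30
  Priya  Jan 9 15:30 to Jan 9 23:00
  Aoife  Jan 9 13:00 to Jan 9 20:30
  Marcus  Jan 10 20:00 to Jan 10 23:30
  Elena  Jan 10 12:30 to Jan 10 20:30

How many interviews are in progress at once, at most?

3

Sweep the timeline, counting +1 at each start and −1 at each end (ends before starts at a tie):
Jan 9 13:00 start Aoife → 1
Jan 9 15:30 start Priya → 2
Jan 9 20:30 end Aoife → 1
Jan 9 23:00 end Priya → 0
Jan 10 12:30 start Elena → 1
Jan 10 16:30 start Ingrid → 2
Jan 10 20:00 start Marcus → 3
Jan 10 20:30 end Elena → 2
Jan 10 23:30 end Ingrid → 1
Jan 10 23:30 end Marcus → 0
Peak is 3, at Jan 10 20:00 (Elena, Ingrid, Marcus).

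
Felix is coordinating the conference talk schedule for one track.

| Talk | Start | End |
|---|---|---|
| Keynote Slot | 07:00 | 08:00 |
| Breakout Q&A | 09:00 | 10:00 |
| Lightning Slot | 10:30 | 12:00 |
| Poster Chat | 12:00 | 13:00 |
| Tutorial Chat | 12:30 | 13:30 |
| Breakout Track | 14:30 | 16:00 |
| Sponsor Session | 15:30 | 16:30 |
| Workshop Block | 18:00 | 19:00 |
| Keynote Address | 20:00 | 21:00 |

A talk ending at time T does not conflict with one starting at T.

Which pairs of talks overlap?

Sorted by start: Keynote Slot, Breakout Q&A, Lightning Slot, Poster Chat, Tutorial Chat, Breakout Track, Sponsor Session, Workshop Block, Keynote Address.
Breakout Q&A starts after Keynote Slot ends; Keynote Slot is clear from here.
Lightning Slot starts after Breakout Q&A ends; Breakout Q&A is clear from here.
Poster Chat starts exactly when Lightning Slot ends (back-to-back, no overlap); Lightning Slot is clear from here.
Tutorial Chat starts before Poster Chat ends → Poster Chat and Tutorial Chat overlap.
Breakout Track starts after Poster Chat ends; Poster Chat is clear from here.
Breakout Track starts after Tutorial Chat ends; Tutorial Chat is clear from here.
Sponsor Session starts before Breakout Track ends → Breakout Track and Sponsor Session overlap.
Workshop Block starts after Breakout Track ends; Breakout Track is clear from here.
Workshop Block starts after Sponsor Session ends; Sponsor Session is clear from here.
Keynote Address starts after Workshop Block ends.

Breakout Track & Sponsor Session, Poster Chat & Tutorial Chat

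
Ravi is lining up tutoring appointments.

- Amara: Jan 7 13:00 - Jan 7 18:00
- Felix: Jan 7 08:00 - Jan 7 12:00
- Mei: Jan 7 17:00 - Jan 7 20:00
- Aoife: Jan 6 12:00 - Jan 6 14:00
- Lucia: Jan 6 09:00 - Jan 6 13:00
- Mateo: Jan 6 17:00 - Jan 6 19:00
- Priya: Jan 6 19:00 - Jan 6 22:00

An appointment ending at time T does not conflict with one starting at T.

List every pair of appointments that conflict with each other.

Two intervals overlap when each starts before the other ends.
Sorted by start: Lucia, Aoife, Mateo, Priya, Felix, Amara, Mei.
Aoife starts before Lucia ends → Lucia and Aoife overlap.
Mateo starts after Lucia ends, so nothing later overlaps Lucia either.
Mateo starts after Aoife ends, so nothing later overlaps Aoife either.
Priya starts exactly when Mateo ends (back-to-back, no overlap), so nothing later overlaps Mateo either.
Felix starts after Priya ends, so nothing later overlaps Priya either.
Amara starts after Felix ends, so nothing later overlaps Felix either.
Mei starts before Amara ends → Amara and Mei overlap.

Amara & Mei, Aoife & Lucia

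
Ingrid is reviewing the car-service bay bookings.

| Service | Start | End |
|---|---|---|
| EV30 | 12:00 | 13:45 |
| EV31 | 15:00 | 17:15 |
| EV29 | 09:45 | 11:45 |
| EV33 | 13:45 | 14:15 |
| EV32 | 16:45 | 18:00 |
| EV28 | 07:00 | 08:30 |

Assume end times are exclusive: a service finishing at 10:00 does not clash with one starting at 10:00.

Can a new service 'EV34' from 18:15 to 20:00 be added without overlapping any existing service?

EV28: ends 08:30 at or before EV34 starts 18:15 → clear.
EV29: ends 11:45 at or before EV34 starts 18:15 → clear.
EV30: ends 13:45 at or before EV34 starts 18:15 → clear.
EV33: ends 14:15 at or before EV34 starts 18:15 → clear.
EV31: ends 17:15 at or before EV34 starts 18:15 → clear.
EV32: ends 18:00 at or before EV34 starts 18:15 → clear.

Yes — the slot is free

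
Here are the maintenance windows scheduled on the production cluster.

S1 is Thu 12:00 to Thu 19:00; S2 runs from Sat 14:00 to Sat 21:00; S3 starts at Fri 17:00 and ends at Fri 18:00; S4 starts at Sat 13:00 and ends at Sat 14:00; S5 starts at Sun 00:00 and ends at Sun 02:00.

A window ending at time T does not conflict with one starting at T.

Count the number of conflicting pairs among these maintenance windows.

Sorted by start: S1, S3, S4, S2, S5.
S3 starts after S1 ends, so S1 has no further overlaps.
S4 starts after S3 ends, so S3 has no further overlaps.
S2 starts exactly when S4 ends (back-to-back, no overlap), so S4 has no further overlaps.
S5 starts after S2 ends.
No pair overlaps.

0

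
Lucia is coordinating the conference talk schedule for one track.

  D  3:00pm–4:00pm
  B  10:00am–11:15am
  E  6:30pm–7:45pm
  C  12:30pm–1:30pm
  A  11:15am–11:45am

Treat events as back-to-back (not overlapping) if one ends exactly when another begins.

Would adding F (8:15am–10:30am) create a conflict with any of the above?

Yes — it overlaps B

B: starts 10:00am before F ends 10:30am, and ends 11:15am after F starts 8:15am → overlap.
A: starts 11:15am at or after F ends 10:30am → clear.
C: starts 12:30pm at or after F ends 10:30am → clear.
D: starts 3:00pm at or after F ends 10:30am → clear.
E: starts 6:30pm at or after F ends 10:30am → clear.
F overlaps B.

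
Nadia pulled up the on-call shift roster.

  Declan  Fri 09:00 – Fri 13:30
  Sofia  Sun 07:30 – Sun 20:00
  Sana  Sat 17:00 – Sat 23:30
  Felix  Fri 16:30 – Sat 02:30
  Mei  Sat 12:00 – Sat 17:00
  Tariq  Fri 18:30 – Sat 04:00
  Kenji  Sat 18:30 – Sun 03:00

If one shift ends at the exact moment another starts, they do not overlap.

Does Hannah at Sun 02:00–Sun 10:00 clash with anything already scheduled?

Yes — it overlaps Kenji, Sofia

Declan: ends Fri 13:30 at or before Hannah starts Sun 02:00 → clear.
Felix: ends Sat 02:30 at or before Hannah starts Sun 02:00 → clear.
Tariq: ends Sat 04:00 at or before Hannah starts Sun 02:00 → clear.
Mei: ends Sat 17:00 at or before Hannah starts Sun 02:00 → clear.
Sana: ends Sat 23:30 at or before Hannah starts Sun 02:00 → clear.
Kenji: starts Sat 18:30 before Hannah ends Sun 10:00, and ends Sun 03:00 after Hannah starts Sun 02:00 → overlap.
Sofia: starts Sun 07:30 before Hannah ends Sun 10:00, and ends Sun 20:00 after Hannah starts Sun 02:00 → overlap.
Hannah overlaps Kenji, Sofia.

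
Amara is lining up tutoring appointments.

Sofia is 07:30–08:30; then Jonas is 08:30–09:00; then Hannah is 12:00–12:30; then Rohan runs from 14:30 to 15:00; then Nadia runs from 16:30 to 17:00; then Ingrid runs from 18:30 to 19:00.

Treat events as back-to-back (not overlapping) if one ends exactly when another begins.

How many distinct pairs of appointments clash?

Sorted by start: Sofia, Jonas, Hannah, Rohan, Nadia, Ingrid.
Jonas starts exactly when Sofia ends (back-to-back, no overlap), so Sofia has no further overlaps.
Hannah starts after Jonas ends, so Jonas has no further overlaps.
Rohan starts after Hannah ends, so Hannah has no further overlaps.
Nadia starts after Rohan ends, so Rohan has no further overlaps.
Ingrid starts after Nadia ends.
No pair overlaps.

0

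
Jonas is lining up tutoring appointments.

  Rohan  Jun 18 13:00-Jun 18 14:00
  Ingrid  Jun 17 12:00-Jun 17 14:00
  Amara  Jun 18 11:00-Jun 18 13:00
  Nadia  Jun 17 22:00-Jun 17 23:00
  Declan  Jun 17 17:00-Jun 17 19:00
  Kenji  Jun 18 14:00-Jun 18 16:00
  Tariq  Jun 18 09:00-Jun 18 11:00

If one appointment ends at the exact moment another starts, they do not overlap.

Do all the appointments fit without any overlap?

Sorted by start: Ingrid, Declan, Nadia, Tariq, Amara, Rohan, Kenji.
Declan starts after Ingrid ends — done with Ingrid.
Nadia starts after Declan ends — done with Declan.
Tariq starts after Nadia ends — done with Nadia.
Amara starts exactly when Tariq ends (back-to-back, no overlap) — done with Tariq.
Rohan starts exactly when Amara ends (back-to-back, no overlap) — done with Amara.
Kenji starts exactly when Rohan ends (back-to-back, no overlap).
Every pair is clear; the schedule has no overlaps.

Yes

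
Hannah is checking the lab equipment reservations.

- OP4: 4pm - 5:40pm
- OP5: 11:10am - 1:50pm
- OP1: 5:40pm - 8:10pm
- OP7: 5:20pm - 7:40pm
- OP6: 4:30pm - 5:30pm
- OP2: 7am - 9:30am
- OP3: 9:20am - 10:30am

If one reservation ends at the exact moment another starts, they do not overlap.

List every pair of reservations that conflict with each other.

Sorted by start: OP2, OP3, OP5, OP4, OP6, OP7, OP1.
OP3 starts before OP2 ends → OP2 and OP3 overlap.
OP5 starts after OP2 ends — done with OP2.
OP5 starts after OP3 ends — done with OP3.
OP4 starts after OP5 ends — done with OP5.
OP6 starts before OP4 ends → OP4 and OP6 overlap.
OP7 starts before OP4 ends → OP4 and OP7 overlap.
OP1 starts exactly when OP4 ends (back-to-back, no overlap).
OP7 starts before OP6 ends → OP6 and OP7 overlap.
OP1 starts after OP6 ends.
OP1 starts before OP7 ends → OP7 and OP1 overlap.

OP1 & OP7, OP2 & OP3, OP4 & OP6, OP4 & OP7, OP6 & OP7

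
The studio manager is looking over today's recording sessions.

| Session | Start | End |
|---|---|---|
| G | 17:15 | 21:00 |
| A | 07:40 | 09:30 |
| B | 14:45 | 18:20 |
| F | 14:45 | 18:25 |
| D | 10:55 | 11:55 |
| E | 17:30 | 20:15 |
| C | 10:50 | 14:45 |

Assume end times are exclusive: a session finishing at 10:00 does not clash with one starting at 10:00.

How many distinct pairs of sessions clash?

7

Two intervals overlap when each starts before the other ends.
Sorted by start: A, C, D, B, F, G, E.
C starts after A ends; A is clear from here.
D starts before C ends → C and D overlap.
B starts exactly when C ends (back-to-back, no overlap); C is clear from here.
B starts after D ends; D is clear from here.
F starts before B ends → B and F overlap.
G starts before B ends → B and G overlap.
E starts before B ends → B and E overlap.
G starts before F ends → F and G overlap.
E starts before F ends → F and E overlap.
E starts before G ends → G and E overlap.
Overlapping pairs: B & E, B & F, B & G, C & D, E & F, E & G, F & G — 7 in total.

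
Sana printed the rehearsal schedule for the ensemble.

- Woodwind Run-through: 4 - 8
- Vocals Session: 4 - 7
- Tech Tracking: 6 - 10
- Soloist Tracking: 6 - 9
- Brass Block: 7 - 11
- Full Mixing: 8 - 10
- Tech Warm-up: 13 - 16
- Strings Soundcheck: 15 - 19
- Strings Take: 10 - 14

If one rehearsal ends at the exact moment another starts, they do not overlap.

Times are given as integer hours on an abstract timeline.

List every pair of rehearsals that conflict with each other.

Sorted by start: Woodwind Run-through, Vocals Session, Tech Tracking, Soloist Tracking, Brass Block, Full Mixing, Strings Take, Tech Warm-up, Strings Soundcheck.
Vocals Session starts before Woodwind Run-through ends → Woodwind Run-through and Vocals Session overlap.
Tech Tracking starts before Woodwind Run-through ends → Woodwind Run-through and Tech Tracking overlap.
Soloist Tracking starts before Woodwind Run-through ends → Woodwind Run-through and Soloist Tracking overlap.
Brass Block starts before Woodwind Run-through ends → Woodwind Run-through and Brass Block overlap.
Full Mixing starts exactly when Woodwind Run-through ends (back-to-back, no overlap), so nothing later overlaps Woodwind Run-through either.
Tech Tracking starts before Vocals Session ends → Vocals Session and Tech Tracking overlap.
Soloist Tracking starts before Vocals Session ends → Vocals Session and Soloist Tracking overlap.
Brass Block starts exactly when Vocals Session ends (back-to-back, no overlap), so nothing later overlaps Vocals Session either.
Soloist Tracking starts before Tech Tracking ends → Tech Tracking and Soloist Tracking overlap.
Brass Block starts before Tech Tracking ends → Tech Tracking and Brass Block overlap.
Full Mixing starts before Tech Tracking ends → Tech Tracking and Full Mixing overlap.
Strings Take starts exactly when Tech Tracking ends (back-to-back, no overlap), so nothing later overlaps Tech Tracking either.
Brass Block starts before Soloist Tracking ends → Soloist Tracking and Brass Block overlap.
Full Mixing starts before Soloist Tracking ends → Soloist Tracking and Full Mixing overlap.
Strings Take starts after Soloist Tracking ends, so nothing later overlaps Soloist Tracking either.
Full Mixing starts before Brass Block ends → Brass Block and Full Mixing overlap.
Strings Take starts before Brass Block ends → Brass Block and Strings Take overlap.
Tech Warm-up starts after Brass Block ends, so nothing later overlaps Brass Block either.
Strings Take starts exactly when Full Mixing ends (back-to-back, no overlap), so nothing later overlaps Full Mixing either.
Tech Warm-up starts before Strings Take ends → Strings Take and Tech Warm-up overlap.
Strings Soundcheck starts after Strings Take ends.
Strings Soundcheck starts before Tech Warm-up ends → Tech Warm-up and Strings Soundcheck overlap.

Brass Block & Full Mixing, Brass Block & Soloist Tracking, Brass Block & Strings Take, Brass Block & Tech Tracking, Brass Block & Woodwind Run-through, Full Mixing & Soloist Tracking, Full Mixing & Tech Tracking, Soloist Tracking & Tech Tracking, Soloist Tracking & Vocals Session, Soloist Tracking & Woodwind Run-through, Strings Soundcheck & Tech Warm-up, Strings Take & Tech Warm-up, Tech Tracking & Vocals Session, Tech Tracking & Woodwind Run-through, Vocals Session & Woodwind Run-through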